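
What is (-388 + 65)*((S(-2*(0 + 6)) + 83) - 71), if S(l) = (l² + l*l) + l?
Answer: -93024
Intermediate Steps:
S(l) = l + 2*l² (S(l) = (l² + l²) + l = 2*l² + l = l + 2*l²)
(-388 + 65)*((S(-2*(0 + 6)) + 83) - 71) = (-388 + 65)*(((-2*(0 + 6))*(1 + 2*(-2*(0 + 6))) + 83) - 71) = -323*(((-2*6)*(1 + 2*(-2*6)) + 83) - 71) = -323*((-12*(1 + 2*(-12)) + 83) - 71) = -323*((-12*(1 - 24) + 83) - 71) = -323*((-12*(-23) + 83) - 71) = -323*((276 + 83) - 71) = -323*(359 - 71) = -323*288 = -93024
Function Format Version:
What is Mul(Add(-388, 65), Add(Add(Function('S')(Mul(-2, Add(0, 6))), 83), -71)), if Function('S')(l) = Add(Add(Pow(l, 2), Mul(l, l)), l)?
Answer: -93024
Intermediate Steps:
Function('S')(l) = Add(l, Mul(2, Pow(l, 2))) (Function('S')(l) = Add(Add(Pow(l, 2), Pow(l, 2)), l) = Add(Mul(2, Pow(l, 2)), l) = Add(l, Mul(2, Pow(l, 2))))
Mul(Add(-388, 65), Add(Add(Function('S')(Mul(-2, Add(0, 6))), 83), -71)) = Mul(Add(-388, 65), Add(Add(Mul(Mul(-2, Add(0, 6)), Add(1, Mul(2, Mul(-2, Add(0, 6))))), 83), -71)) = Mul(-323, Add(Add(Mul(Mul(-2, 6), Add(1, Mul(2, Mul(-2, 6)))), 83), -71)) = Mul(-323, Add(Add(Mul(-12, Add(1, Mul(2, -12))), 83), -71)) = Mul(-323, Add(Add(Mul(-12, Add(1, -24)), 83), -71)) = Mul(-323, Add(Add(Mul(-12, -23), 83), -71)) = Mul(-323, Add(Add(276, 83), -71)) = Mul(-323, Add(359, -71)) = Mul(-323, 288) = -93024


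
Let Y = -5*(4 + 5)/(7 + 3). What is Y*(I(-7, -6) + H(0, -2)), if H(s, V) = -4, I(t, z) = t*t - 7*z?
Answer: -783/2 ≈ -391.50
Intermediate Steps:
I(t, z) = t**2 - 7*z
Y = -9/2 (Y = -45/10 = -5*9/10 = -9/2 ≈ -4.5000)
Y*(I(-7, -6) + H(0, -2)) = -9*(((-7)**2 - 7*(-6)) - 4)/2 = -9*((49 + 42) - 4)/2 = -9*(91 - 4)/2 = -9/2*87 = -783/2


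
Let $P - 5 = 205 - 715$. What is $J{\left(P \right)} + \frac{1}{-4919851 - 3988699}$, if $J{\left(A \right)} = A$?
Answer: $- \frac{4498817751}{8908550} \approx -505.0$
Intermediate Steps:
$P = -505$ ($P = 5 + \left(205 - 715\right) = 5 - 510 = -505$)
$J{\left(P \right)} + \frac{1}{-4919851 - 3988699} = -505 + \frac{1}{-4919851 - 3988699} = -505 + \frac{1}{-8908550} = -505 - \frac{1}{8908550} = - \frac{4498817751}{8908550}$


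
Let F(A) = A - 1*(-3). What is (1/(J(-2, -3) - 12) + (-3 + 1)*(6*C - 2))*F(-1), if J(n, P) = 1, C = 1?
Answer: -178/11 ≈ -16.182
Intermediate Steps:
F(A) = 3 + A (F(A) = A + 3 = 3 + A)
(1/(J(-2, -3) - 12) + (-3 + 1)*(6*C - 2))*F(-1) = (1/(1 - 12) + (-3 + 1)*(6*1 - 2))*(3 - 1) = (1/(-11) - 2*(6 - 2))*2 = (-1/11 - 2*4)*2 = (-1/11 - 8)*2 = -89/11*2 = -178/11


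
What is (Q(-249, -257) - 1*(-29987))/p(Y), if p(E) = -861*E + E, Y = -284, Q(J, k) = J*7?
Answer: 7061/61060 ≈ 0.11564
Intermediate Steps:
Q(J, k) = 7*J
p(E) = -860*E
(Q(-249, -257) - 1*(-29987))/p(Y) = (7*(-249) - 1*(-29987))/((-860*(-284))) = (-1743 + 29987)/244240 = 28244*(1/244240) = 7061/61060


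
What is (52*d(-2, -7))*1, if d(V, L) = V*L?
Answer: 728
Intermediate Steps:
d(V, L) = L*V
(52*d(-2, -7))*1 = (52*(-7*(-2)))*1 = (52*14)*1 = 728*1 = 728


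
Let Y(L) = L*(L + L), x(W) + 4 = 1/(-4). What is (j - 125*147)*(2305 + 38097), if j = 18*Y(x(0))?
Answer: -1432230699/2 ≈ -7.1611e+8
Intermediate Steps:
x(W) = -17/4 (x(W) = -4 + 1/(-4) = -4 - ¼ = -17/4)
Y(L) = 2*L² (Y(L) = L*(2*L) = 2*L²)
j = 2601/4 (j = 18*(2*(-17/4)²) = 18*(2*(289/16)) = 18*(289/8) = 2601/4 ≈ 650.25)
(j - 125*147)*(2305 + 38097) = (2601/4 - 125*147)*(2305 + 38097) = (2601/4 - 18375)*40402 = -70899/4*40402 = -1432230699/2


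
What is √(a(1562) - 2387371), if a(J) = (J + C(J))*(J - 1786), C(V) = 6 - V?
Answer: I*√2388715 ≈ 1545.5*I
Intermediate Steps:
a(J) = -10716 + 6*J (a(J) = (J + (6 - J))*(J - 1786) = 6*(-1786 + J) = -10716 + 6*J)
√(a(1562) - 2387371) = √((-10716 + 6*1562) - 2387371) = √((-10716 + 9372) - 2387371) = √(-1344 - 2387371) = √(-2388715) = I*√2388715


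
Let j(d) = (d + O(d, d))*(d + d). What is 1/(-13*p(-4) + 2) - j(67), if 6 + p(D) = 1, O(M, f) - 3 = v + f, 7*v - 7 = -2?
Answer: -8654785/469 ≈ -18454.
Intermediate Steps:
v = 5/7 (v = 1 + (⅐)*(-2) = 1 - 2/7 = 5/7 ≈ 0.71429)
O(M, f) = 26/7 + f (O(M, f) = 3 + (5/7 + f) = 26/7 + f)
p(D) = -5 (p(D) = -6 + 1 = -5)
j(d) = 2*d*(26/7 + 2*d) (j(d) = (d + (26/7 + d))*(d + d) = (26/7 + 2*d)*(2*d) = 2*d*(26/7 + 2*d))
1/(-13*p(-4) + 2) - j(67) = 1/(-13*(-5) + 2) - 4*67*(13 + 7*67)/7 = 1/(65 + 2) - 4*67*(13 + 469)/7 = 1/67 - 4*67*482/7 = 1/67 - 1*129176/7 = 1/67 - 129176/7 = -8654785/469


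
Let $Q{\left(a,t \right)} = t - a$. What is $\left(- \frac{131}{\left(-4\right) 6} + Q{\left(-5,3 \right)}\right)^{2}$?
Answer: $\frac{104329}{576} \approx 181.13$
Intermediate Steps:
$\left(- \frac{131}{\left(-4\right) 6} + Q{\left(-5,3 \right)}\right)^{2} = \left(- \frac{131}{\left(-4\right) 6} + \left(3 - -5\right)\right)^{2} = \left(- \frac{131}{-24} + \left(3 + 5\right)\right)^{2} = \left(\left(-131\right) \left(- \frac{1}{24}\right) + 8\right)^{2} = \left(\frac{131}{24} + 8\right)^{2} = \left(\frac{323}{24}\right)^{2} = \frac{104329}{576}$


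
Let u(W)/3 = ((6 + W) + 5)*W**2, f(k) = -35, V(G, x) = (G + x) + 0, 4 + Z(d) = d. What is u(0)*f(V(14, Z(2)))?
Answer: 0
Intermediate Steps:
Z(d) = -4 + d
V(G, x) = G + x
u(W) = 3*W**2*(11 + W) (u(W) = 3*(((6 + W) + 5)*W**2) = 3*((11 + W)*W**2) = 3*(W**2*(11 + W)) = 3*W**2*(11 + W))
u(0)*f(V(14, Z(2))) = (3*0**2*(11 + 0))*(-35) = (3*0*11)*(-35) = 0*(-35) = 0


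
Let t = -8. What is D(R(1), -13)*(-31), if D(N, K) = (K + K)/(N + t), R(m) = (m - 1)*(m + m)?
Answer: -403/4 ≈ -100.75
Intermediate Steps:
R(m) = 2*m*(-1 + m) (R(m) = (-1 + m)*(2*m) = 2*m*(-1 + m))
D(N, K) = 2*K/(-8 + N) (D(N, K) = (K + K)/(N - 8) = (2*K)/(-8 + N) = 2*K/(-8 + N))
D(R(1), -13)*(-31) = (2*(-13)/(-8 + 2*1*(-1 + 1)))*(-31) = (2*(-13)/(-8 + 2*1*0))*(-31) = (2*(-13)/(-8 + 0))*(-31) = (2*(-13)/(-8))*(-31) = (2*(-13)*(-⅛))*(-31) = (13/4)*(-31) = -403/4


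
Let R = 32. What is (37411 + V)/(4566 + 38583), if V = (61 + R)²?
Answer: 46060/43149 ≈ 1.0675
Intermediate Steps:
V = 8649 (V = (61 + 32)² = 93² = 8649)
(37411 + V)/(4566 + 38583) = (37411 + 8649)/(4566 + 38583) = 46060/43149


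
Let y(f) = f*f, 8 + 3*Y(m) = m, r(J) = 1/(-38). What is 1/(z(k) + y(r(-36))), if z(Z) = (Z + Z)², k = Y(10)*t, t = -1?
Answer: 12996/23113 ≈ 0.56228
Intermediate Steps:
r(J) = -1/38
Y(m) = -8/3 + m/3
k = -⅔ (k = (-8/3 + (⅓)*10)*(-1) = (-8/3 + 10/3)*(-1) = (⅔)*(-1) = -⅔ ≈ -0.66667)
y(f) = f²
z(Z) = 4*Z² (z(Z) = (2*Z)² = 4*Z²)
1/(z(k) + y(r(-36))) = 1/(4*(-⅔)² + (-1/38)²) = 1/(4*(4/9) + 1/1444) = 1/(16/9 + 1/1444) = 1/(23113/12996) = 12996/23113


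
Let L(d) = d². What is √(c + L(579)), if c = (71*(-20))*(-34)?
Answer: √383521 ≈ 619.29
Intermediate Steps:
c = 48280 (c = -1420*(-34) = 48280)
√(c + L(579)) = √(48280 + 579²) = √(48280 + 335241) = √383521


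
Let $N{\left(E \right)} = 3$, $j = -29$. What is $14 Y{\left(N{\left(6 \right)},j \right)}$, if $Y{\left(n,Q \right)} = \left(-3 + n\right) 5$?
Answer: $0$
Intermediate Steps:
$Y{\left(n,Q \right)} = -15 + 5 n$
$14 Y{\left(N{\left(6 \right)},j \right)} = 14 \left(-15 + 5 \cdot 3\right) = 14 \left(-15 + 15\right) = 14 \cdot 0 = 0$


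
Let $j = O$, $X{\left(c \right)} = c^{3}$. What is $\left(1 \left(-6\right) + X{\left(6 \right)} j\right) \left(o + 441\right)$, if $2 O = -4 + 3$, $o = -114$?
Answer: $-37278$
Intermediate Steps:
$O = - \frac{1}{2}$ ($O = \frac{-4 + 3}{2} = \frac{1}{2} \left(-1\right) = - \frac{1}{2} \approx -0.5$)
$j = - \frac{1}{2} \approx -0.5$
$\left(1 \left(-6\right) + X{\left(6 \right)} j\right) \left(o + 441\right) = \left(1 \left(-6\right) + 6^{3} \left(- \frac{1}{2}\right)\right) \left(-114 + 441\right) = \left(-6 + 216 \left(- \frac{1}{2}\right)\right) 327 = \left(-6 - 108\right) 327 = \left(-114\right) 327 = -37278$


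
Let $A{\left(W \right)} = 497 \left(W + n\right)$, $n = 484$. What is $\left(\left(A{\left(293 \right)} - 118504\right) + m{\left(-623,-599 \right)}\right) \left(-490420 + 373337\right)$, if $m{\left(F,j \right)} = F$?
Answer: $-31266078486$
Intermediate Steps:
$A{\left(W \right)} = 240548 + 497 W$ ($A{\left(W \right)} = 497 \left(W + 484\right) = 497 \left(484 + W\right) = 240548 + 497 W$)
$\left(\left(A{\left(293 \right)} - 118504\right) + m{\left(-623,-599 \right)}\right) \left(-490420 + 373337\right) = \left(\left(\left(240548 + 497 \cdot 293\right) - 118504\right) - 623\right) \left(-490420 + 373337\right) = \left(\left(\left(240548 + 145621\right) - 118504\right) - 623\right) \left(-117083\right) = \left(\left(386169 - 118504\right) - 623\right) \left(-117083\right) = \left(267665 - 623\right) \left(-117083\right) = 267042 \left(-117083\right) = -31266078486$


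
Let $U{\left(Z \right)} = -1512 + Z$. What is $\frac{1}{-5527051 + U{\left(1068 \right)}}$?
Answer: $- \frac{1}{5527495} \approx -1.8091 \cdot 10^{-7}$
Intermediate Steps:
$\frac{1}{-5527051 + U{\left(1068 \right)}} = \frac{1}{-5527051 + \left(-1512 + 1068\right)} = \frac{1}{-5527051 - 444} = \frac{1}{-5527495} = - \frac{1}{5527495}$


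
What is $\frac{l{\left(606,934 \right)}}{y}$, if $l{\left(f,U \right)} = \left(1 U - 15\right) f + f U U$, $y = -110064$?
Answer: $- \frac{88200775}{18344} \approx -4808.2$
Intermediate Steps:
$l{\left(f,U \right)} = f U^{2} + f \left(-15 + U\right)$ ($l{\left(f,U \right)} = \left(U - 15\right) f + U f U = \left(-15 + U\right) f + f U^{2} = f \left(-15 + U\right) + f U^{2} = f U^{2} + f \left(-15 + U\right)$)
$\frac{l{\left(606,934 \right)}}{y} = \frac{606 \left(-15 + 934 + 934^{2}\right)}{-110064} = 606 \left(-15 + 934 + 872356\right) \left(- \frac{1}{110064}\right) = 606 \cdot 873275 \left(- \frac{1}{110064}\right) = 529204650 \left(- \frac{1}{110064}\right) = - \frac{88200775}{18344}$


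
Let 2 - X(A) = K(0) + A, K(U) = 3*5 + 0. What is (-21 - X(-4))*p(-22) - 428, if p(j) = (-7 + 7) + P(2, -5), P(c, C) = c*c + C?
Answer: -416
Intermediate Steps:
P(c, C) = C + c² (P(c, C) = c² + C = C + c²)
K(U) = 15 (K(U) = 15 + 0 = 15)
X(A) = -13 - A (X(A) = 2 - (15 + A) = 2 + (-15 - A) = -13 - A)
p(j) = -1 (p(j) = (-7 + 7) + (-5 + 2²) = 0 + (-5 + 4) = 0 - 1 = -1)
(-21 - X(-4))*p(-22) - 428 = (-21 - (-13 - 1*(-4)))*(-1) - 428 = (-21 - (-13 + 4))*(-1) - 428 = (-21 - 1*(-9))*(-1) - 428 = (-21 + 9)*(-1) - 428 = -12*(-1) - 428 = 12 - 428 = -416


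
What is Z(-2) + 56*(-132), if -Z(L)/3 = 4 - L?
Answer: -7410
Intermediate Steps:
Z(L) = -12 + 3*L (Z(L) = -3*(4 - L) = -12 + 3*L)
Z(-2) + 56*(-132) = (-12 + 3*(-2)) + 56*(-132) = (-12 - 6) - 7392 = -18 - 7392 = -7410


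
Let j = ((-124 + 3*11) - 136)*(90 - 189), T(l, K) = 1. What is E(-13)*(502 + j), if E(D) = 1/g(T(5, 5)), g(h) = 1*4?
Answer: 22975/4 ≈ 5743.8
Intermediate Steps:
g(h) = 4
E(D) = ¼ (E(D) = 1/4 = ¼)
j = 22473 (j = ((-124 + 33) - 136)*(-99) = (-91 - 136)*(-99) = -227*(-99) = 22473)
E(-13)*(502 + j) = (502 + 22473)/4 = (¼)*22975 = 22975/4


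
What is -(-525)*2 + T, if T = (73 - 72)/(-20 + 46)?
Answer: 27301/26 ≈ 1050.0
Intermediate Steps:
T = 1/26 ≈ 0.038462
-(-525)*2 + T = -(-525)*2 + 1/26 = -105*(-10) + 1/26 = 1050 + 1/26 = 27301/26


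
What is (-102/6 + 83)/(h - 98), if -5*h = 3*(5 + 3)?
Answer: -165/257 ≈ -0.64202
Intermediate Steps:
h = -24/5 (h = -3*(5 + 3)/5 = -3*8/5 = -⅕*24 = -24/5 ≈ -4.8000)
(-102/6 + 83)/(h - 98) = (-102/6 + 83)/(-24/5 - 98) = (-102*⅙ + 83)/(-514/5) = (-17 + 83)*(-5/514) = 66*(-5/514) = -165/257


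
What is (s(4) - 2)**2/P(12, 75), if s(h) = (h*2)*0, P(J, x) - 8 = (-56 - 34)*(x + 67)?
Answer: -1/3193 ≈ -0.00031319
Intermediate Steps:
P(J, x) = -6022 - 90*x (P(J, x) = 8 + (-56 - 34)*(x + 67) = 8 - 90*(67 + x) = 8 + (-6030 - 90*x) = -6022 - 90*x)
s(h) = 0 (s(h) = (2*h)*0 = 0)
(s(4) - 2)**2/P(12, 75) = (0 - 2)**2/(-6022 - 90*75) = (-2)**2/(-6022 - 6750) = 4/(-12772) = 4*(-1/12772) = -1/3193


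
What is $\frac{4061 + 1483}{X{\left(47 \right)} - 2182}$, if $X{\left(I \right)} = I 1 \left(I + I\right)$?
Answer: $\frac{1386}{559} \approx 2.4794$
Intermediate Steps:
$X{\left(I \right)} = 2 I^{2}$ ($X{\left(I \right)} = I 2 I = 2 I^{2}$)
$\frac{4061 + 1483}{X{\left(47 \right)} - 2182} = \frac{4061 + 1483}{2 \cdot 47^{2} - 2182} = \frac{5544}{2 \cdot 2209 - 2182} = \frac{5544}{4418 - 2182} = \frac{5544}{2236} = 5544 \cdot \frac{1}{2236} = \frac{1386}{559}$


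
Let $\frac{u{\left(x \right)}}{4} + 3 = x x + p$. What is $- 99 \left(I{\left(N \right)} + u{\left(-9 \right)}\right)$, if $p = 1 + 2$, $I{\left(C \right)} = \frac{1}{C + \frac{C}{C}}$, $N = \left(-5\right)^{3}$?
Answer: $- \frac{3977325}{124} \approx -32075.0$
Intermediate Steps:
$N = -125$
$I{\left(C \right)} = \frac{1}{1 + C}$ ($I{\left(C \right)} = \frac{1}{C + 1} = \frac{1}{1 + C}$)
$p = 3$
$u{\left(x \right)} = 4 x^{2}$ ($u{\left(x \right)} = -12 + 4 \left(x x + 3\right) = -12 + 4 \left(x^{2} + 3\right) = -12 + 4 \left(3 + x^{2}\right) = -12 + \left(12 + 4 x^{2}\right) = 4 x^{2}$)
$- 99 \left(I{\left(N \right)} + u{\left(-9 \right)}\right) = - 99 \left(\frac{1}{1 - 125} + 4 \left(-9\right)^{2}\right) = - 99 \left(\frac{1}{-124} + 4 \cdot 81\right) = - 99 \left(- \frac{1}{124} + 324\right) = \left(-99\right) \frac{40175}{124} = - \frac{3977325}{124}$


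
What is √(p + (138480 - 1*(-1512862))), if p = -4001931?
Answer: I*√2350589 ≈ 1533.2*I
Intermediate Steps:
√(p + (138480 - 1*(-1512862))) = √(-4001931 + (138480 - 1*(-1512862))) = √(-4001931 + (138480 + 1512862)) = √(-4001931 + 1651342) = √(-2350589) = I*√2350589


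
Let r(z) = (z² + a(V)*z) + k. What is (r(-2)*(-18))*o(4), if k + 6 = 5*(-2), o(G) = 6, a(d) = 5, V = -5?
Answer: 2376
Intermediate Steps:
k = -16 (k = -6 + 5*(-2) = -6 - 10 = -16)
r(z) = -16 + z² + 5*z (r(z) = (z² + 5*z) - 16 = -16 + z² + 5*z)
(r(-2)*(-18))*o(4) = ((-16 + (-2)² + 5*(-2))*(-18))*6 = ((-16 + 4 - 10)*(-18))*6 = -22*(-18)*6 = 396*6 = 2376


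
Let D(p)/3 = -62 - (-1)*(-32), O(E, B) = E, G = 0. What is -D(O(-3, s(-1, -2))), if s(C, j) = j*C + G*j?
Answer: 282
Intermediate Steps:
s(C, j) = C*j (s(C, j) = j*C + 0*j = C*j + 0 = C*j)
D(p) = -282 (D(p) = 3*(-62 - (-1)*(-32)) = 3*(-62 - 1*32) = 3*(-62 - 32) = 3*(-94) = -282)
-D(O(-3, s(-1, -2))) = -1*(-282) = 282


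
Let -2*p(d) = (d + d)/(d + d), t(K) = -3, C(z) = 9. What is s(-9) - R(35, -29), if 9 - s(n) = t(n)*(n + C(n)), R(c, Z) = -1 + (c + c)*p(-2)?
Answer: 45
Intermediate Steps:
p(d) = -½ (p(d) = -(d + d)/(2*(d + d)) = -2*d/(2*(2*d)) = -2*d*1/(2*d)/2 = -½*1 = -½)
R(c, Z) = -1 - c (R(c, Z) = -1 + (c + c)*(-½) = -1 + (2*c)*(-½) = -1 - c)
s(n) = 36 + 3*n (s(n) = 9 - (-3)*(n + 9) = 9 - (-3)*(9 + n) = 9 - (-27 - 3*n) = 9 + (27 + 3*n) = 36 + 3*n)
s(-9) - R(35, -29) = (36 + 3*(-9)) - (-1 - 1*35) = (36 - 27) - (-1 - 35) = 9 - 1*(-36) = 9 + 36 = 45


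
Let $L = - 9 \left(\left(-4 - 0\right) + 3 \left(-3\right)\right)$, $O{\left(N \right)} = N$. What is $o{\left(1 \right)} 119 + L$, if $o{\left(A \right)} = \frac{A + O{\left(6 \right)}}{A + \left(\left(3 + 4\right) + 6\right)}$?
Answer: $\frac{353}{2} \approx 176.5$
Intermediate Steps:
$o{\left(A \right)} = \frac{6 + A}{13 + A}$ ($o{\left(A \right)} = \frac{A + 6}{A + \left(\left(3 + 4\right) + 6\right)} = \frac{6 + A}{A + \left(7 + 6\right)} = \frac{6 + A}{A + 13} = \frac{6 + A}{13 + A}$)
$L = 117$ ($L = - 9 \left(\left(-4 + 0\right) - 9\right) = - 9 \left(-4 - 9\right) = \left(-9\right) \left(-13\right) = 117$)
$o{\left(1 \right)} 119 + L = \frac{6 + 1}{13 + 1} \cdot 119 + 117 = \frac{1}{14} \cdot 7 \cdot 119 + 117 = \frac{1}{2} \cdot 119 + 117 = \frac{119}{2} + 117 = \frac{353}{2}$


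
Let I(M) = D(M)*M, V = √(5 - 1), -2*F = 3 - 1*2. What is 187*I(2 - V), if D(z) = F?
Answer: 0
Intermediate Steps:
F = -½ (F = -(3 - 1*2)/2 = -(3 - 2)/2 = -½*1 = -½ ≈ -0.50000)
V = 2 (V = √4 = 2)
D(z) = -½
I(M) = -M/2
187*I(2 - V) = 187*(-(2 - 1*2)/2) = 187*(-(2 - 2)/2) = 187*(-½*0) = 187*0 = 0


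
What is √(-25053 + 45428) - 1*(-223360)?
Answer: 223360 + 5*√815 ≈ 2.2350e+5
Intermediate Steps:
√(-25053 + 45428) - 1*(-223360) = √20375 + 223360 = 5*√815 + 223360 = 223360 + 5*√815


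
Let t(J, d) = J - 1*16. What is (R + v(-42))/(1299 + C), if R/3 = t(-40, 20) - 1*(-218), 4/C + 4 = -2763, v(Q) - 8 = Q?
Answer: 1250684/3594329 ≈ 0.34796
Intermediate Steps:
v(Q) = 8 + Q
C = -4/2767 (C = 4/(-4 - 2763) = 4/(-2767) = 4*(-1/2767) = -4/2767 ≈ -0.0014456)
t(J, d) = -16 + J (t(J, d) = J - 16 = -16 + J)
R = 486 (R = 3*((-16 - 40) - 1*(-218)) = 3*(-56 + 218) = 3*162 = 486)
(R + v(-42))/(1299 + C) = (486 + (8 - 42))/(1299 - 4/2767) = (486 - 34)/(3594329/2767) = 452*(2767/3594329) = 1250684/3594329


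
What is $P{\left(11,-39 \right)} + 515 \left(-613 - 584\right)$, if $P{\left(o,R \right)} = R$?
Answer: $-616494$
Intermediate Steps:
$P{\left(11,-39 \right)} + 515 \left(-613 - 584\right) = -39 + 515 \left(-613 - 584\right) = -39 + 515 \left(-1197\right) = -39 - 616455 = -616494$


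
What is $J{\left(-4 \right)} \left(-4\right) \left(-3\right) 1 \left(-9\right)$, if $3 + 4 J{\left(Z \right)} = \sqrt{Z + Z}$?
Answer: $81 - 54 i \sqrt{2} \approx 81.0 - 76.368 i$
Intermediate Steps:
$J{\left(Z \right)} = - \frac{3}{4} + \frac{\sqrt{2} \sqrt{Z}}{4}$ ($J{\left(Z \right)} = - \frac{3}{4} + \frac{\sqrt{Z + Z}}{4} = - \frac{3}{4} + \frac{\sqrt{2 Z}}{4} = - \frac{3}{4} + \frac{\sqrt{2} \sqrt{Z}}{4}$)
$J{\left(-4 \right)} \left(-4\right) \left(-3\right) 1 \left(-9\right) = \left(- \frac{3}{4} + \frac{\sqrt{2} \sqrt{-4}}{4}\right) \left(-4\right) \left(-3\right) 1 \left(-9\right) = \left(- \frac{3}{4} + \frac{\sqrt{2} \cdot 2 i}{4}\right) \left(-4\right) \left(-3\right) 1 \left(-9\right) = \left(- \frac{3}{4} + \frac{i \sqrt{2}}{2}\right) \left(-4\right) \left(-3\right) 1 \left(-9\right) = \left(3 - 2 i \sqrt{2}\right) \left(-3\right) 1 \left(-9\right) = \left(-9 + 6 i \sqrt{2}\right) 1 \left(-9\right) = \left(-9 + 6 i \sqrt{2}\right) \left(-9\right) = 81 - 54 i \sqrt{2}$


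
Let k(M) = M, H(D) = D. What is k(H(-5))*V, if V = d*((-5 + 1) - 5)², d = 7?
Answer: -2835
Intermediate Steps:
V = 567 (V = 7*((-5 + 1) - 5)² = 7*(-4 - 5)² = 7*(-9)² = 7*81 = 567)
k(H(-5))*V = -5*567 = -2835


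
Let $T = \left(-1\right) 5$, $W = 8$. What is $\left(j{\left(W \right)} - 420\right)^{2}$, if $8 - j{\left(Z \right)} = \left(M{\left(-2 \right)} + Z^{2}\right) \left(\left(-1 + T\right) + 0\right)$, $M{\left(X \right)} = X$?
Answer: $1600$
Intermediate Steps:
$T = -5$
$j{\left(Z \right)} = -4 + 6 Z^{2}$ ($j{\left(Z \right)} = 8 - \left(-2 + Z^{2}\right) \left(\left(-1 - 5\right) + 0\right) = 8 - \left(-2 + Z^{2}\right) \left(-6 + 0\right) = 8 - \left(-2 + Z^{2}\right) \left(-6\right) = 8 - \left(12 - 6 Z^{2}\right) = 8 + \left(-12 + 6 Z^{2}\right) = -4 + 6 Z^{2}$)
$\left(j{\left(W \right)} - 420\right)^{2} = \left(\left(-4 + 6 \cdot 8^{2}\right) - 420\right)^{2} = \left(\left(-4 + 6 \cdot 64\right) - 420\right)^{2} = \left(\left(-4 + 384\right) - 420\right)^{2} = \left(380 - 420\right)^{2} = \left(-40\right)^{2} = 1600$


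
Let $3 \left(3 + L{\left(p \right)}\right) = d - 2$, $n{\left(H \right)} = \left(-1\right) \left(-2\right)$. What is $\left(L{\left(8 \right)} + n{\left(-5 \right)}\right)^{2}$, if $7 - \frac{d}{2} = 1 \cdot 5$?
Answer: $\frac{1}{9} \approx 0.11111$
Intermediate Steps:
$n{\left(H \right)} = 2$
$d = 4$ ($d = 14 - 2 \cdot 1 \cdot 5 = 14 - 10 = 4$)
$L{\left(p \right)} = - \frac{7}{3}$ ($L{\left(p \right)} = -3 + \frac{4 - 2}{3} = -3 + \frac{1}{3} \cdot 2 = -3 + \frac{2}{3} = - \frac{7}{3}$)
$\left(L{\left(8 \right)} + n{\left(-5 \right)}\right)^{2} = \left(- \frac{7}{3} + 2\right)^{2} = \left(- \frac{1}{3}\right)^{2} = \frac{1}{9}$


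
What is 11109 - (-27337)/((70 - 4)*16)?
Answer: 11758441/1056 ≈ 11135.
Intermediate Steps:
11109 - (-27337)/((70 - 4)*16) = 11109 - (-27337)/(66*16) = 11109 - (-27337)/1056 = 11109 - 1*(-27337/1056) = 11109 + 27337/1056 = 11758441/1056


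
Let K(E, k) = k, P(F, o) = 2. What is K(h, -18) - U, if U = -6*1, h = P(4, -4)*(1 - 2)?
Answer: -12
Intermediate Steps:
h = -2 (h = 2*(1 - 2) = 2*(-1) = -2)
U = -6
K(h, -18) - U = -18 - 1*(-6) = -18 + 6 = -12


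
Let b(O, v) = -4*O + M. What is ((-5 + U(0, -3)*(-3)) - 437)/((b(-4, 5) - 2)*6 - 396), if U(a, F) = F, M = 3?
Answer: 433/294 ≈ 1.4728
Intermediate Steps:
b(O, v) = 3 - 4*O (b(O, v) = -4*O + 3 = 3 - 4*O)
((-5 + U(0, -3)*(-3)) - 437)/((b(-4, 5) - 2)*6 - 396) = ((-5 - 3*(-3)) - 437)/(((3 - 4*(-4)) - 2)*6 - 396) = ((-5 + 9) - 437)/(((3 + 16) - 2)*6 - 396) = (4 - 437)/((19 - 2)*6 - 396) = -433/(17*6 - 396) = -433/(102 - 396) = -433/(-294) = -433*(-1/294) = 433/294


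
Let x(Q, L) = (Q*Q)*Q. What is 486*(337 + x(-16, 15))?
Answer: -1826874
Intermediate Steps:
x(Q, L) = Q**3 (x(Q, L) = Q**2*Q = Q**3)
486*(337 + x(-16, 15)) = 486*(337 + (-16)**3) = 486*(337 - 4096) = 486*(-3759) = -1826874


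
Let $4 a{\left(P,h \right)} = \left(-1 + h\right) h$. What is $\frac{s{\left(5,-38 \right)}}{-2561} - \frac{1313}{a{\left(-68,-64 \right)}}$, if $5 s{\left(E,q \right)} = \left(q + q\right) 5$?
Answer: $- \frac{252581}{204880} \approx -1.2328$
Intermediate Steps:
$s{\left(E,q \right)} = 2 q$ ($s{\left(E,q \right)} = \frac{\left(q + q\right) 5}{5} = \frac{2 q 5}{5} = \frac{10 q}{5} = 2 q$)
$a{\left(P,h \right)} = \frac{h \left(-1 + h\right)}{4}$ ($a{\left(P,h \right)} = \frac{\left(-1 + h\right) h}{4} = \frac{h \left(-1 + h\right)}{4}$)
$\frac{s{\left(5,-38 \right)}}{-2561} - \frac{1313}{a{\left(-68,-64 \right)}} = \frac{2 \left(-38\right)}{-2561} - \frac{1313}{\frac{1}{4} \left(-64\right) \left(-1 - 64\right)} = \left(-76\right) \left(- \frac{1}{2561}\right) - \frac{1313}{\frac{1}{4} \left(-64\right) \left(-65\right)} = \frac{76}{2561} - \frac{1313}{1040} = \frac{76}{2561} - \frac{101}{80} = - \frac{252581}{204880}$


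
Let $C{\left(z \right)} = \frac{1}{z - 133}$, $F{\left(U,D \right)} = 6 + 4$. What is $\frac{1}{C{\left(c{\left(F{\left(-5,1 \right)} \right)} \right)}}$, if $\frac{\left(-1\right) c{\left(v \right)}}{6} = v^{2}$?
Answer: $-733$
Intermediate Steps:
$F{\left(U,D \right)} = 10$
$c{\left(v \right)} = - 6 v^{2}$
$C{\left(z \right)} = \frac{1}{-133 + z}$
$\frac{1}{C{\left(c{\left(F{\left(-5,1 \right)} \right)} \right)}} = \frac{1}{\frac{1}{-133 - 6 \cdot 10^{2}}} = \frac{1}{\frac{1}{-133 - 600}} = \frac{1}{\frac{1}{-733}} = \frac{1}{- \frac{1}{733}} = -733$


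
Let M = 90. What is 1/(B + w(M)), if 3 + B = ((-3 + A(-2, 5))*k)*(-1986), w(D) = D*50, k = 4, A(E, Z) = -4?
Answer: 1/60105 ≈ 1.6638e-5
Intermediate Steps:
w(D) = 50*D
B = 55605 (B = -3 + ((-3 - 4)*4)*(-1986) = -3 - 7*4*(-1986) = -3 - 28*(-1986) = -3 + 55608 = 55605)
1/(B + w(M)) = 1/(55605 + 50*90) = 1/(55605 + 4500) = 1/60105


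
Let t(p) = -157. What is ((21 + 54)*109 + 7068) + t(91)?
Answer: 15086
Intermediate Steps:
((21 + 54)*109 + 7068) + t(91) = ((21 + 54)*109 + 7068) - 157 = (75*109 + 7068) - 157 = (8175 + 7068) - 157 = 15243 - 157 = 15086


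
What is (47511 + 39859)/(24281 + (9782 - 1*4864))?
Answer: 87370/29199 ≈ 2.9922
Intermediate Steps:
(47511 + 39859)/(24281 + (9782 - 1*4864)) = 87370/(24281 + (9782 - 4864)) = 87370/(24281 + 4918) = 87370/29199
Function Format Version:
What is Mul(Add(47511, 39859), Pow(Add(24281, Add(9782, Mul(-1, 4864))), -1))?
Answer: Rational(87370, 29199) ≈ 2.9922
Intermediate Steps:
Mul(Add(47511, 39859), Pow(Add(24281, Add(9782, Mul(-1, 4864))), -1)) = Mul(87370, Pow(Add(24281, Add(9782, -4864)), -1)) = Mul(87370, Pow(Add(24281, 4918), -1)) = Mul(87370, Pow(29199, -1)) = Mul(87370, Rational(1, 29199)) = Rational(87370, 29199)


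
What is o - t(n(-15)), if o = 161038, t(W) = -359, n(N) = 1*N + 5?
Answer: 161397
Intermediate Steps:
n(N) = 5 + N (n(N) = N + 5 = 5 + N)
o - t(n(-15)) = 161038 - 1*(-359) = 161038 + 359 = 161397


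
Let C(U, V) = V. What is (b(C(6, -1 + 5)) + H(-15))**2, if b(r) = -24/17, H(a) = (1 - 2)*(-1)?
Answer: 49/289 ≈ 0.16955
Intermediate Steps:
H(a) = 1 (H(a) = -1*(-1) = 1)
b(r) = -24/17 (b(r) = -24*1/17 = -24/17)
(b(C(6, -1 + 5)) + H(-15))**2 = (-24/17 + 1)**2 = (-7/17)**2 = 49/289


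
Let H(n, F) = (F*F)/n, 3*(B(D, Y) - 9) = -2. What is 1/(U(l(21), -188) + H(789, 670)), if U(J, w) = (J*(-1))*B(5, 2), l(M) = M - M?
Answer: 789/448900 ≈ 0.0017576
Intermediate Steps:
B(D, Y) = 25/3 (B(D, Y) = 9 + (1/3)*(-2) = 9 - 2/3 = 25/3)
l(M) = 0
H(n, F) = F**2/n
U(J, w) = -25*J/3 (U(J, w) = (J*(-1))*(25/3) = -J*(25/3) = -25*J/3)
1/(U(l(21), -188) + H(789, 670)) = 1/(-25/3*0 + 670**2/789) = 1/(0 + 448900*(1/789)) = 1/(0 + 448900/789) = 1/(448900/789) = 789/448900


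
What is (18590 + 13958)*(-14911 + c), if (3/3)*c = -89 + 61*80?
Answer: -329385760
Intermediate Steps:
c = 4791 (c = -89 + 61*80 = -89 + 4880 = 4791)
(18590 + 13958)*(-14911 + c) = (18590 + 13958)*(-14911 + 4791) = 32548*(-10120) = -329385760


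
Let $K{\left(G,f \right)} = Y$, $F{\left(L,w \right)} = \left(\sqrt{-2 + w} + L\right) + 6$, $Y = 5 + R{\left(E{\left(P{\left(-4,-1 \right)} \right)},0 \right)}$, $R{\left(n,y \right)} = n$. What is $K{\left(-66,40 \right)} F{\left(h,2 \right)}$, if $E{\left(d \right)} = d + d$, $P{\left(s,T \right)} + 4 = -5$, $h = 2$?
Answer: $-104$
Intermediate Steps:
$P{\left(s,T \right)} = -9$ ($P{\left(s,T \right)} = -4 - 5 = -9$)
$E{\left(d \right)} = 2 d$
$Y = -13$ ($Y = 5 + 2 \left(-9\right) = 5 - 18 = -13$)
$F{\left(L,w \right)} = 6 + L + \sqrt{-2 + w}$ ($F{\left(L,w \right)} = \left(L + \sqrt{-2 + w}\right) + 6 = 6 + L + \sqrt{-2 + w}$)
$K{\left(G,f \right)} = -13$
$K{\left(-66,40 \right)} F{\left(h,2 \right)} = - 13 \left(6 + 2 + \sqrt{-2 + 2}\right) = - 13 \left(6 + 2 + \sqrt{0}\right) = - 13 \left(6 + 2 + 0\right) = \left(-13\right) 8 = -104$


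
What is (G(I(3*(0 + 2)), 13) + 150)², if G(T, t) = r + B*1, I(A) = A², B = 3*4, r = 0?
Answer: 26244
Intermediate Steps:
B = 12
G(T, t) = 12 (G(T, t) = 0 + 12*1 = 0 + 12 = 12)
(G(I(3*(0 + 2)), 13) + 150)² = (12 + 150)² = 162² = 26244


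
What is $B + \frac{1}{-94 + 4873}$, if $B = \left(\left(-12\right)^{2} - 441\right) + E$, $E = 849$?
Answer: $\frac{2638009}{4779} \approx 552.0$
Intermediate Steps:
$B = 552$ ($B = \left(\left(-12\right)^{2} - 441\right) + 849 = \left(144 - 441\right) + 849 = -297 + 849 = 552$)
$B + \frac{1}{-94 + 4873} = 552 + \frac{1}{-94 + 4873} = 552 + \frac{1}{4779} = \frac{2638009}{4779}$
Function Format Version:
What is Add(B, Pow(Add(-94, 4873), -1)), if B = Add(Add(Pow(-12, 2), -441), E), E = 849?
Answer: Rational(2638009, 4779) ≈ 552.00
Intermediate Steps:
B = 552 (B = Add(Add(Pow(-12, 2), -441), 849) = Add(Add(144, -441), 849) = Add(-297, 849) = 552)
Add(B, Pow(Add(-94, 4873), -1)) = Add(552, Pow(Add(-94, 4873), -1)) = Add(552, Pow(4779, -1)) = Add(552, Rational(1, 4779)) = Rational(2638009, 4779)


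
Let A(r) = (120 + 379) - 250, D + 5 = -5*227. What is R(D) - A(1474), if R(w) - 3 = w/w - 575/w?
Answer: -55745/228 ≈ -244.50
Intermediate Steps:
D = -1140 (D = -5 - 5*227 = -5 - 1135 = -1140)
A(r) = 249 (A(r) = 499 - 250 = 249)
R(w) = 4 - 575/w (R(w) = 3 + (w/w - 575/w) = 3 + (1 - 575/w) = 4 - 575/w)
R(D) - A(1474) = (4 - 575/(-1140)) - 1*249 = (4 - 575*(-1/1140)) - 249 = (4 + 115/228) - 249 = 1027/228 - 249 = -55745/228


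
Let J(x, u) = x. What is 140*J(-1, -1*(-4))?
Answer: -140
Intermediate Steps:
140*J(-1, -1*(-4)) = 140*(-1) = -140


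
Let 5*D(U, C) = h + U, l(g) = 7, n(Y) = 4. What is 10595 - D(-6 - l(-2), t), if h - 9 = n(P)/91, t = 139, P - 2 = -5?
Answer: 964217/91 ≈ 10596.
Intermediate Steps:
P = -3 (P = 2 - 5 = -3)
h = 823/91 (h = 9 + 4/91 = 823/91 ≈ 9.0440)
D(U, C) = 823/455 + U/5 (D(U, C) = (823/91 + U)/5 = 823/455 + U/5)
10595 - D(-6 - l(-2), t) = 10595 - (823/455 + (-6 - 1*7)/5) = 10595 - (823/455 + (-6 - 7)/5) = 10595 - (823/455 + (⅕)*(-13)) = 10595 - (823/455 - 13/5) = 10595 - 1*(-72/91) = 10595 + 72/91 = 964217/91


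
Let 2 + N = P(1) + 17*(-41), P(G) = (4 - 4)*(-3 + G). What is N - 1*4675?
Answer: -5374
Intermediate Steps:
P(G) = 0 (P(G) = 0*(-3 + G) = 0)
N = -699 (N = -2 + (0 + 17*(-41)) = -2 + (0 - 697) = -2 - 697 = -699)
N - 1*4675 = -699 - 1*4675 = -699 - 4675 = -5374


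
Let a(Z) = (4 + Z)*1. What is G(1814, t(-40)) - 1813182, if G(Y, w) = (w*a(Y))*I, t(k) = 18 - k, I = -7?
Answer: -2551290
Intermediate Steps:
a(Z) = 4 + Z
G(Y, w) = -7*w*(4 + Y) (G(Y, w) = (w*(4 + Y))*(-7) = -7*w*(4 + Y))
G(1814, t(-40)) - 1813182 = -7*(18 - 1*(-40))*(4 + 1814) - 1813182 = -7*(18 + 40)*1818 - 1813182 = -7*58*1818 - 1813182 = -738108 - 1813182 = -2551290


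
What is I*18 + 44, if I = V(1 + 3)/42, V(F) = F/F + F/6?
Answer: 313/7 ≈ 44.714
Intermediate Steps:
V(F) = 1 + F/6 (V(F) = 1 + F*(1/6) = 1 + F/6)
I = 5/126 (I = (1 + (1 + 3)/6)/42 = (1 + (1/6)*4)*(1/42) = (1 + 2/3)*(1/42) = (5/3)*(1/42) = 5/126 ≈ 0.039683)
I*18 + 44 = (5/126)*18 + 44 = 5/7 + 44 = 313/7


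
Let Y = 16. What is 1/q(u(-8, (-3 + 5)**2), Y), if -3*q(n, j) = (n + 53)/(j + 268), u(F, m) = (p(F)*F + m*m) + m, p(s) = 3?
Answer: -852/49 ≈ -17.388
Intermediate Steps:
u(F, m) = m + m**2 + 3*F (u(F, m) = (3*F + m*m) + m = (3*F + m**2) + m = (m**2 + 3*F) + m = m + m**2 + 3*F)
q(n, j) = -(53 + n)/(3*(268 + j)) (q(n, j) = -(n + 53)/(3*(j + 268)) = -(53 + n)/(3*(268 + j)))
1/q(u(-8, (-3 + 5)**2), Y) = 1/((-53 - ((-3 + 5)**2 + ((-3 + 5)**2)**2 + 3*(-8)))/(3*(268 + 16))) = 1/((1/3)*(-53 - (2**2 + (2**2)**2 - 24))/284) = 1/((1/3)*(1/284)*(-53 - (4 + 4**2 - 24))) = 1/((1/3)*(1/284)*(-53 - (4 + 16 - 24))) = 1/((1/3)*(1/284)*(-53 - 1*(-4))) = 1/((1/3)*(1/284)*(-53 + 4)) = 1/((1/3)*(1/284)*(-49)) = 1/(-49/852) = -852/49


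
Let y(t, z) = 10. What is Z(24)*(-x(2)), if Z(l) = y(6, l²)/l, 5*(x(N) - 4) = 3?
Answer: -23/12 ≈ -1.9167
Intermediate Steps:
x(N) = 23/5 (x(N) = 4 + (⅕)*3 = 4 + ⅗ = 23/5)
Z(l) = 10/l
Z(24)*(-x(2)) = (10/24)*(-1*23/5) = (10*(1/24))*(-23/5) = (5/12)*(-23/5) = -23/12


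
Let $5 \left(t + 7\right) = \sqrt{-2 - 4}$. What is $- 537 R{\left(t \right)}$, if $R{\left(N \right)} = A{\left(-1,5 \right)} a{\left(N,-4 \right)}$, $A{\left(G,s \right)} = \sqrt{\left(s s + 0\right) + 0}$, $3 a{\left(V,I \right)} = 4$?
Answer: $-3580$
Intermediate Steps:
$a{\left(V,I \right)} = \frac{4}{3}$ ($a{\left(V,I \right)} = \frac{1}{3} \cdot 4 = \frac{4}{3}$)
$t = -7 + \frac{i \sqrt{6}}{5}$ ($t = -7 + \frac{\sqrt{-2 - 4}}{5} = -7 + \frac{\sqrt{-6}}{5} = -7 + \frac{i \sqrt{6}}{5} \approx -7.0 + 0.4899 i$)
$A{\left(G,s \right)} = \sqrt{s^{2}}$ ($A{\left(G,s \right)} = \sqrt{\left(s^{2} + 0\right) + 0} = \sqrt{s^{2} + 0} = \sqrt{s^{2}}$)
$R{\left(N \right)} = \frac{20}{3}$ ($R{\left(N \right)} = \sqrt{5^{2}} \cdot \frac{4}{3} = \sqrt{25} \cdot \frac{4}{3} = 5 \cdot \frac{4}{3} = \frac{20}{3}$)
$- 537 R{\left(t \right)} = \left(-537\right) \frac{20}{3} = -3580$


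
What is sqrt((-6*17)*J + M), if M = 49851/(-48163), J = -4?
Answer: sqrt(944026250439)/48163 ≈ 20.173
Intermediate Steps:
M = -49851/48163 (M = 49851*(-1/48163) = -49851/48163 ≈ -1.0350)
sqrt((-6*17)*J + M) = sqrt(-6*17*(-4) - 49851/48163) = sqrt(-102*(-4) - 49851/48163) = sqrt(408 - 49851/48163) = sqrt(19600653/48163) = sqrt(944026250439)/48163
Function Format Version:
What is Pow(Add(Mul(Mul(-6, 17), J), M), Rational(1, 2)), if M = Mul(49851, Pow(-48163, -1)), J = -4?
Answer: Mul(Rational(1, 48163), Pow(944026250439, Rational(1, 2))) ≈ 20.173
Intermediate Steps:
M = Rational(-49851, 48163) (M = Mul(49851, Rational(-1, 48163)) = Rational(-49851, 48163) ≈ -1.0350)
Pow(Add(Mul(Mul(-6, 17), J), M), Rational(1, 2)) = Pow(Add(Mul(Mul(-6, 17), -4), Rational(-49851, 48163)), Rational(1, 2)) = Pow(Add(Mul(-102, -4), Rational(-49851, 48163)), Rational(1, 2)) = Pow(Add(408, Rational(-49851, 48163)), Rational(1, 2)) = Pow(Rational(19600653, 48163), Rational(1, 2)) = Mul(Rational(1, 48163), Pow(944026250439, Rational(1, 2)))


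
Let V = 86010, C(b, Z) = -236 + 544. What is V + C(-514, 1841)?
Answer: 86318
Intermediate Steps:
C(b, Z) = 308
V + C(-514, 1841) = 86010 + 308 = 86318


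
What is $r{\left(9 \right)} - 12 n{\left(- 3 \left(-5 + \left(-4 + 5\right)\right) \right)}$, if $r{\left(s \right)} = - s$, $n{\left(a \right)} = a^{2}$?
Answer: $-1737$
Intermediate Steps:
$r{\left(9 \right)} - 12 n{\left(- 3 \left(-5 + \left(-4 + 5\right)\right) \right)} = \left(-1\right) 9 - 12 \left(- 3 \left(-5 + \left(-4 + 5\right)\right)\right)^{2} = -9 - 12 \left(- 3 \left(-5 + 1\right)\right)^{2} = -9 - 12 \left(\left(-3\right) \left(-4\right)\right)^{2} = -9 - 12 \cdot 12^{2} = -9 - 1728 = -1737$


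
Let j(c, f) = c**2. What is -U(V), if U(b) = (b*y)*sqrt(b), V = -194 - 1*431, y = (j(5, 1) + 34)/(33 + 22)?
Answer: 184375*I/11 ≈ 16761.0*I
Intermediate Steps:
y = 59/55 (y = (5**2 + 34)/(33 + 22) = (25 + 34)/55 = 59*(1/55) = 59/55 ≈ 1.0727)
V = -625 (V = -194 - 431 = -625)
U(b) = 59*b**(3/2)/55 (U(b) = (b*(59/55))*sqrt(b) = (59*b/55)*sqrt(b) = 59*b**(3/2)/55)
-U(V) = -59*(-625)**(3/2)/55 = -59*(-15625*I)/55 = -(-184375)*I/11 = 184375*I/11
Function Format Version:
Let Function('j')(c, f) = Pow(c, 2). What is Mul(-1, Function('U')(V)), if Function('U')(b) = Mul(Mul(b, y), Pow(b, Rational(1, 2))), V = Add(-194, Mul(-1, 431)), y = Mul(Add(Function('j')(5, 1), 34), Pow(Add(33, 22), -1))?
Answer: Mul(Rational(184375, 11), I) ≈ Mul(16761., I)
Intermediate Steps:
y = Rational(59, 55) (y = Mul(Add(Pow(5, 2), 34), Pow(Add(33, 22), -1)) = Mul(Add(25, 34), Pow(55, -1)) = Mul(59, Rational(1, 55)) = Rational(59, 55) ≈ 1.0727)
V = -625 (V = Add(-194, -431) = -625)
Function('U')(b) = Mul(Rational(59, 55), Pow(b, Rational(3, 2))) (Function('U')(b) = Mul(Mul(b, Rational(59, 55)), Pow(b, Rational(1, 2))) = Mul(Mul(Rational(59, 55), b), Pow(b, Rational(1, 2))) = Mul(Rational(59, 55), Pow(b, Rational(3, 2))))
Mul(-1, Function('U')(V)) = Mul(-1, Mul(Rational(59, 55), Pow(-625, Rational(3, 2)))) = Mul(-1, Mul(Rational(59, 55), Mul(-15625, I))) = Mul(-1, Mul(Rational(-184375, 11), I)) = Mul(Rational(184375, 11), I)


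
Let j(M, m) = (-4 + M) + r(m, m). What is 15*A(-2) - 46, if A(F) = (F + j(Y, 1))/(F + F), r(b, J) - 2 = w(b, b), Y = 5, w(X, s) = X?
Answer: -107/2 ≈ -53.500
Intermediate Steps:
r(b, J) = 2 + b
j(M, m) = -2 + M + m (j(M, m) = (-4 + M) + (2 + m) = -2 + M + m)
A(F) = (4 + F)/(2*F) (A(F) = (F + (-2 + 5 + 1))/(F + F) = (F + 4)/((2*F)) = (4 + F)*(1/(2*F)) = (4 + F)/(2*F))
15*A(-2) - 46 = 15*((½)*(4 - 2)/(-2)) - 46 = 15*((½)*(-½)*2) - 46 = 15*(-½) - 46 = -15/2 - 46 = -107/2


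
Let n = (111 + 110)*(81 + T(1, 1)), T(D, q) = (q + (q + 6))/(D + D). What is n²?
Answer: 352876225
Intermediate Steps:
T(D, q) = (6 + 2*q)/(2*D) (T(D, q) = (q + (6 + q))/((2*D)) = (6 + 2*q)*(1/(2*D)) = (6 + 2*q)/(2*D))
n = 18785 (n = (111 + 110)*(81 + (3 + 1)/1) = 221*(81 + 1*4) = 221*(81 + 4) = 221*85 = 18785)
n² = 18785² = 352876225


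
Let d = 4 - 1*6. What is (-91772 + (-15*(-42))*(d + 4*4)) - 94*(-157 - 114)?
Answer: -57478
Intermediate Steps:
d = -2 (d = 4 - 6 = -2)
(-91772 + (-15*(-42))*(d + 4*4)) - 94*(-157 - 114) = (-91772 + (-15*(-42))*(-2 + 4*4)) - 94*(-157 - 114) = (-91772 + 630*(-2 + 16)) - 94*(-271) = (-91772 + 630*14) + 25474 = (-91772 + 8820) + 25474 = -82952 + 25474 = -57478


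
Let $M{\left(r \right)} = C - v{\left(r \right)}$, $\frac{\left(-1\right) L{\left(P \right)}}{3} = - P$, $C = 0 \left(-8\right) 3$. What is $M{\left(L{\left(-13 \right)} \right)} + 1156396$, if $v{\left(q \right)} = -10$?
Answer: $1156406$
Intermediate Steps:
$C = 0$ ($C = 0 \cdot 3 = 0$)
$L{\left(P \right)} = 3 P$ ($L{\left(P \right)} = - 3 \left(- P\right) = 3 P$)
$M{\left(r \right)} = 10$ ($M{\left(r \right)} = 0 - -10 = 0 + 10 = 10$)
$M{\left(L{\left(-13 \right)} \right)} + 1156396 = 10 + 1156396 = 1156406$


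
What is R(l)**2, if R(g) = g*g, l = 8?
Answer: 4096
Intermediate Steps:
R(g) = g**2
R(l)**2 = (8**2)**2 = 64**2 = 4096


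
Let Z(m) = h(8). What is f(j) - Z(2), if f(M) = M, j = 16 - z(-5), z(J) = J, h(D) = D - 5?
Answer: 18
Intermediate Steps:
h(D) = -5 + D
Z(m) = 3 (Z(m) = -5 + 8 = 3)
j = 21 (j = 16 - 1*(-5) = 16 + 5 = 21)
f(j) - Z(2) = 21 - 1*3 = 21 - 3 = 18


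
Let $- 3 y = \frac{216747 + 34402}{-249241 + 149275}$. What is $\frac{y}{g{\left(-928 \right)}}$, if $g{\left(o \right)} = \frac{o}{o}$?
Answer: $\frac{251149}{299898} \approx 0.83745$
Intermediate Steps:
$g{\left(o \right)} = 1$
$y = \frac{251149}{299898}$ ($y = - \frac{\left(216747 + 34402\right) \frac{1}{-249241 + 149275}}{3} = - \frac{251149 \frac{1}{-99966}}{3} = - \frac{251149 \left(- \frac{1}{99966}\right)}{3} = \left(- \frac{1}{3}\right) \left(- \frac{251149}{99966}\right) = \frac{251149}{299898} \approx 0.83745$)
$\frac{y}{g{\left(-928 \right)}} = \frac{251149}{299898 \cdot 1} = \frac{251149}{299898} \cdot 1 = \frac{251149}{299898}$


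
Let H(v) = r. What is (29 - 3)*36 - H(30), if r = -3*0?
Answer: 936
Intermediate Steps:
r = 0 (r = -1*0 = 0)
H(v) = 0
(29 - 3)*36 - H(30) = (29 - 3)*36 - 1*0 = 26*36 + 0 = 936 + 0 = 936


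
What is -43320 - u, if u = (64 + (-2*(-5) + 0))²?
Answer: -48796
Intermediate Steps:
u = 5476 (u = (64 + (10 + 0))² = (64 + 10)² = 74² = 5476)
-43320 - u = -43320 - 1*5476 = -43320 - 5476 = -48796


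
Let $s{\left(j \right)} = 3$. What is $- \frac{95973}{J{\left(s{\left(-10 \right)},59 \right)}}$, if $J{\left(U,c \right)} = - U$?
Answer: $31991$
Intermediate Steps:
$- \frac{95973}{J{\left(s{\left(-10 \right)},59 \right)}} = - \frac{95973}{\left(-1\right) 3} = - \frac{95973}{-3} = \left(-95973\right) \left(- \frac{1}{3}\right) = 31991$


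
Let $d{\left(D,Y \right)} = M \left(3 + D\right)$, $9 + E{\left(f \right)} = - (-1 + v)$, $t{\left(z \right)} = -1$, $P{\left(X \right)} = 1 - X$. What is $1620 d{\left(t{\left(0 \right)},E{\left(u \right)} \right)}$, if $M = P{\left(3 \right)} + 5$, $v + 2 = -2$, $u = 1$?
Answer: $9720$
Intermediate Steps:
$v = -4$ ($v = -2 - 2 = -4$)
$M = 3$ ($M = \left(1 - 3\right) + 5 = -2 + 5 = 3$)
$E{\left(f \right)} = -4$ ($E{\left(f \right)} = -9 - \left(-1 - 4\right) = -9 - -5 = -9 + 5 = -4$)
$d{\left(D,Y \right)} = 9 + 3 D$ ($d{\left(D,Y \right)} = 3 \left(3 + D\right) = 9 + 3 D$)
$1620 d{\left(t{\left(0 \right)},E{\left(u \right)} \right)} = 1620 \left(9 + 3 \left(-1\right)\right) = 1620 \left(9 - 3\right) = 1620 \cdot 6 = 9720$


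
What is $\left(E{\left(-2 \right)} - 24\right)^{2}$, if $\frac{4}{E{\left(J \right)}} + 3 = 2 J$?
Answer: $\frac{29584}{49} \approx 603.75$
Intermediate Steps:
$E{\left(J \right)} = \frac{4}{-3 + 2 J}$
$\left(E{\left(-2 \right)} - 24\right)^{2} = \left(\frac{4}{-3 + 2 \left(-2\right)} - 24\right)^{2} = \left(\frac{4}{-3 - 4} - 24\right)^{2} = \left(\frac{4}{-7} - 24\right)^{2} = \left(4 \left(- \frac{1}{7}\right) - 24\right)^{2} = \left(- \frac{4}{7} - 24\right)^{2} = \left(- \frac{172}{7}\right)^{2} = \frac{29584}{49}$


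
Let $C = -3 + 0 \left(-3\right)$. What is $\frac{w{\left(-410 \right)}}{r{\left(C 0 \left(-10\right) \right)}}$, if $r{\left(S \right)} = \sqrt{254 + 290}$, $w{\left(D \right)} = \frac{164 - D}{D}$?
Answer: $- \frac{7 \sqrt{34}}{680} \approx -0.060024$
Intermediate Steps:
$w{\left(D \right)} = \frac{164 - D}{D}$
$C = -3$ ($C = -3 + 0 = -3$)
$r{\left(S \right)} = 4 \sqrt{34}$ ($r{\left(S \right)} = \sqrt{544} = 4 \sqrt{34}$)
$\frac{w{\left(-410 \right)}}{r{\left(C 0 \left(-10\right) \right)}} = \frac{\frac{1}{-410} \left(164 - -410\right)}{4 \sqrt{34}} = - \frac{164 + 410}{410} \frac{\sqrt{34}}{136} = \left(- \frac{1}{410}\right) 574 \frac{\sqrt{34}}{136} = - \frac{7 \frac{\sqrt{34}}{136}}{5} = - \frac{7 \sqrt{34}}{680}$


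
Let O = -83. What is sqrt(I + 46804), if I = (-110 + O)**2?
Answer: sqrt(84053) ≈ 289.92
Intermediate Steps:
I = 37249 (I = (-110 - 83)**2 = (-193)**2 = 37249)
sqrt(I + 46804) = sqrt(37249 + 46804) = sqrt(84053)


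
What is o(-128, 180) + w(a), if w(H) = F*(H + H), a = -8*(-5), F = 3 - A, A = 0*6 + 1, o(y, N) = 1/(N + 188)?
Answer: 58881/368 ≈ 160.00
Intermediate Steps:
o(y, N) = 1/(188 + N)
A = 1 (A = 0 + 1 = 1)
F = 2 (F = 3 - 1*1 = 3 - 1 = 2)
a = 40
w(H) = 4*H (w(H) = 2*(H + H) = 2*(2*H) = 4*H)
o(-128, 180) + w(a) = 1/(188 + 180) + 4*40 = 1/368 + 160 = 58881/368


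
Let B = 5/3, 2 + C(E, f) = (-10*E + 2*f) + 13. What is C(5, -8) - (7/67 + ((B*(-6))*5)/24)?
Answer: -42629/804 ≈ -53.021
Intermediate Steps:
C(E, f) = 11 - 10*E + 2*f (C(E, f) = -2 + ((-10*E + 2*f) + 13) = -2 + (13 - 10*E + 2*f) = 11 - 10*E + 2*f)
B = 5/3 (B = 5*(⅓) = 5/3 ≈ 1.6667)
C(5, -8) - (7/67 + ((B*(-6))*5)/24) = (11 - 10*5 + 2*(-8)) - (7/67 + (((5/3)*(-6))*5)/24) = (11 - 50 - 16) - (7*(1/67) - 10*5*(1/24)) = -55 - (7/67 - 50*1/24) = -55 - (7/67 - 25/12) = -55 - 1*(-1591/804) = -55 + 1591/804 = -42629/804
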